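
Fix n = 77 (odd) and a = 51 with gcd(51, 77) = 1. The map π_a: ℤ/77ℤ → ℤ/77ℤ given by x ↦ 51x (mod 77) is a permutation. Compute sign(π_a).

-1

Start at x=15: 15 → 72 → 53 → 8 → 23 → 18 → 71 → … (one orbit).
π_51 has 6 disjoint cycles with lengths [30, 30, 10, 3, 3, 1] on {0,…,76}.
With 6 cycles on 77 points, sign = (−1)^{77−6} = -1.
Check: (51/77) = -1 by Zolotarev.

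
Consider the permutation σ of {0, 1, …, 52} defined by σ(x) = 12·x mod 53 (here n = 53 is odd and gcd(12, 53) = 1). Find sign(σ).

Start at x=24: 24 → 23 → 11 → 26 → 47 → 34 → 37 → … (one orbit).
2 cycles of lengths [52, 1].
Σ(ℓ_i−1) = 53−2 = 51; sign = (−1)^51 = -1.

-1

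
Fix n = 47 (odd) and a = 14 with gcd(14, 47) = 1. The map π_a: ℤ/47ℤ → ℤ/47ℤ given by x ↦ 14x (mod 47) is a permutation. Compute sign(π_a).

Trace 42: π^k(42) = [42, 24, 7, 4, 9, 32, 25] for k=0..6.
Cycle lengths of π_14 on ℤ/47ℤ: [23, 23, 1]; 3 cycles in total.
sign(π) = (−1)^{n − #cycles} = (−1)^{47−3} = (−1)^44 = +1.

+1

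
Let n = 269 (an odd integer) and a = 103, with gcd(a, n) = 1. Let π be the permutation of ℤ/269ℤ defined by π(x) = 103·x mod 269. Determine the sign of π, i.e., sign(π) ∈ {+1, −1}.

Start at x=260: 260 → 149 → 14 → 97 → 38 → 148 → 180 → … (one orbit).
π_103 has 3 disjoint cycles with lengths [134, 134, 1] on {0,…,268}.
n − c = 269 − 3 = 266; sign = (−1)^266 = +1.

+1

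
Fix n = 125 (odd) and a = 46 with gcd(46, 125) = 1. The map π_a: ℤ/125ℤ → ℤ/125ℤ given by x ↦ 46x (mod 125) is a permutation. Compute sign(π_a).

+1

Start at x=96: 96 → 41 → 11 → 6 → 26 → 71 → 16 → … (one orbit).
π_46 has 13 disjoint cycles with lengths [25, 25, 25, 25, 5, 5, 5, 5, 1, 1, 1, 1, 1] on {0,…,124}.
n − c = 125 − 13 = 112; sign = (−1)^112 = +1.
Via Zolotarev, sign(π_{46}) = (46|125) = +1.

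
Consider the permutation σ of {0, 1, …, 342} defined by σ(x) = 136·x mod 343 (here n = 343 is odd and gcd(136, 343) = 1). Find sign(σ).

-1

Trace 218: π^k(218) = [218, 150, 163, 216, 221, 215, 85] for k=0..6.
Decompose π into cycles: lengths [294, 42, 6, 1] (4 cycles, including the fixed point 0).
With 4 cycles on 343 points, sign = (−1)^{343−4} = -1.
Zolotarev: (136|343) = -1, matching the cycle-count sign.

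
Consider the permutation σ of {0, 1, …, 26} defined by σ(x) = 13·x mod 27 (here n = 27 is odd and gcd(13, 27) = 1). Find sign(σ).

+1

Start at x=10: 10 → 22 → 16 → 19 → 4 → 25 → 1 → … (one orbit).
Cycle type of π: 9×2 + 3×2 + 1×3; total 7 cycles.
Σ(ℓ_i−1) = 27−7 = 20; sign = (−1)^20 = +1.
Check: (13/27) = +1 by Zolotarev.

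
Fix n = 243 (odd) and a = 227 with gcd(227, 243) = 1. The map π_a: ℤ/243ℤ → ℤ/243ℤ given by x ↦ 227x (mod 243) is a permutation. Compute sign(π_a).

-1

Trace 106: π^k(106) = [106, 5, 163, 65, 175, 116, 88] for k=0..6.
Cycle type of π: 162 + 54 + 18 + 6 + 2 + 1; total 6 cycles.
243 − 6 = 237 transpositions; sign(π) = (−1)^237 = -1.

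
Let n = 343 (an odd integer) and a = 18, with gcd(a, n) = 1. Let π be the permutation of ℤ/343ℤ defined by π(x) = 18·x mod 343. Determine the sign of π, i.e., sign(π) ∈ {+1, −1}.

+1

Trace 1: π^k(1) = [1, 18, 324] for k=0..2.
Decompose π into cycles: lengths [3, 3, 3, 3, 3, 3, 3, 3, 3, 3, 3, 3, 3, 3, 3, 3, 3, 3, 3, 3, 3, 3, 3, 3, 3, 3, 3, 3, 3, 3, 3, 3, 3, 3, 3, 3, 3, 3, 3, 3, 3, 3, 3, 3, 3, 3, 3, 3, 3, 3, 3, 3, 3, 3, 3, 3, 3, 3, 3, 3, 3, 3, 3, 3, 3, 3, 3, 3, 3, 3, 3, 3, 3, 3, 3, 3, 3, 3, 3, 3, 3, 3, 3, 3, 3, 3, 3, 3, 3, 3, 3, 3, 3, 3, 3, 3, 3, 3, 3, 3, 3, 3, 3, 3, 3, 3, 3, 3, 3, 3, 3, 3, 3, 3, 1] (115 cycles, including the fixed point 0).
343 − 115 = 228 transpositions; sign(π) = (−1)^228 = +1.
(18|343)_J = +1 (Zolotarev's lemma cross-check).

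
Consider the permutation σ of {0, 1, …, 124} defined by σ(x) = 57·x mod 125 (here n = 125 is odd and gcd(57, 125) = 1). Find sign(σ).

Orbit of 1 under x↦57x: [1, 57, 124, 68]… (length divides ord_125(57)).
Cycle type of π: 4×31 + 1; total 32 cycles.
With 32 cycles on 125 points, sign = (−1)^{125−32} = -1.

-1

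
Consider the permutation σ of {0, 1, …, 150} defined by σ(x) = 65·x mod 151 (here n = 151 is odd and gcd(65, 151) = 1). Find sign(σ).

-1

Orbit of 94 under x↦65x: [94, 70, 20, 92, 91, 26, 29]… (length divides ord_151(65)).
Decompose π into cycles: lengths [50, 50, 50, 1] (4 cycles, including the fixed point 0).
Σ(ℓ_i−1) = 151−4 = 147; sign = (−1)^147 = -1.
Check: (65/151) = -1 by Zolotarev.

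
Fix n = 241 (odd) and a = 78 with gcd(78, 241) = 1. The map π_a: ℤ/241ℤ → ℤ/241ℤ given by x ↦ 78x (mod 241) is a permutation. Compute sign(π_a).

-1

Orbit of 195 under x↦78x: [195, 27, 178, 147, 139, 238, 7]… (length divides ord_241(78)).
2 cycles of lengths [240, 1].
Σ(ℓ_i−1) = 241−2 = 239; sign = (−1)^239 = -1.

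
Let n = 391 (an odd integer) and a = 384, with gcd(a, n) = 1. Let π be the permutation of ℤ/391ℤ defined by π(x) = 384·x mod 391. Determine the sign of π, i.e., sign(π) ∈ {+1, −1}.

-1

Start at x=236: 236 → 303 → 225 → 380 → 77 → 243 → 254 → … (one orbit).
The orbit structure of x ↦ 384x mod 391: 6 orbits of sizes [176, 176, 16, 11, 11, 1].
Σ(ℓ_i−1) = 391−6 = 385; sign = (−1)^385 = -1.
(384|391)_J = -1 (Zolotarev's lemma cross-check).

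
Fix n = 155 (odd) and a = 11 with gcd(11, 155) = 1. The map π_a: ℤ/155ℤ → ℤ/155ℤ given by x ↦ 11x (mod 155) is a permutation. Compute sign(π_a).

Start at x=91: 91 → 71 → 6 → 66 → 106 → 81 → 116 → … (one orbit).
10 cycles of lengths [30, 30, 30, 30, 30, 1, 1, 1, 1, 1].
n − c = 155 − 10 = 145; sign = (−1)^145 = -1.

-1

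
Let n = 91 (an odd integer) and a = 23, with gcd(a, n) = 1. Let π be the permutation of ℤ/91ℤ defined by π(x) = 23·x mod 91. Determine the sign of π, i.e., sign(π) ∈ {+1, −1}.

+1

Orbit of 16 under x↦23x: [16, 4, 1, 23, 74, 64]… (length divides ord_91(23)).
The orbit structure of x ↦ 23x mod 91: 17 orbits of sizes [6, 6, 6, 6, 6, 6, 6, 6, 6, 6, 6, 6, 6, 6, 3, 3, 1].
n − c = 91 − 17 = 74; sign = (−1)^74 = +1.
The Jacobi symbol (23|91) = +1 (Zolotarev) agrees.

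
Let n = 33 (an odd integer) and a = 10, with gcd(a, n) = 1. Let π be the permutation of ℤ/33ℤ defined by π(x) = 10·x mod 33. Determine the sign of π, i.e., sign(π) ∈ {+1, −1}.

Orbit of 1 under x↦10x: [1, 10]… (length divides ord_33(10)).
Cycle lengths of π_10 on ℤ/33ℤ: [2, 2, 2, 2, 2, 2, 2, 2, 2, 2, 2, 2, 2, 2, 2, 1, 1, 1]; 18 cycles in total.
Σ(ℓ_i−1) = 33−18 = 15; sign = (−1)^15 = -1.

-1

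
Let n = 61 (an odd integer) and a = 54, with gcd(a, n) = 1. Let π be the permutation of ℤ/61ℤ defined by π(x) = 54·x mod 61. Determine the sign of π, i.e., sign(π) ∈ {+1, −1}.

-1

Orbit of 15 under x↦54x: [15, 17, 3, 40, 25, 8, 5]… (length divides ord_61(54)).
π_54 has 2 disjoint cycles with lengths [60, 1] on {0,…,60}.
sign(π) = (−1)^{n − #cycles} = (−1)^{61−2} = (−1)^59 = -1.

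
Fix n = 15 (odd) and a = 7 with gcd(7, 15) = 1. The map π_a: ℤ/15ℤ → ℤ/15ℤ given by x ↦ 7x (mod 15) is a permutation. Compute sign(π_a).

Start at x=13: 13 → 1 → 7 → 4 → 13 (one orbit).
The orbit structure of x ↦ 7x mod 15: 6 orbits of sizes [4, 4, 4, 1, 1, 1].
With 6 cycles on 15 points, sign = (−1)^{15−6} = -1.

-1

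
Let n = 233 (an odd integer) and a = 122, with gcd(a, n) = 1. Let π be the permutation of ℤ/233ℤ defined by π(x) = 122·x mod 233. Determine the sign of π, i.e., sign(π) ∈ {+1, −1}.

Trace 21: π^k(21) = [21, 232, 111, 28, 154, 148, 115] for k=0..6.
The orbit structure of x ↦ 122x mod 233: 2 orbits of sizes [232, 1].
Σ(ℓ_i−1) = 233−2 = 231; sign = (−1)^231 = -1.
Via Zolotarev, sign(π_{122}) = (122|233) = -1.

-1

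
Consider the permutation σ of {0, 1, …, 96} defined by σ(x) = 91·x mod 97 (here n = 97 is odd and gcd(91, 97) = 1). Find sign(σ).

+1

Start at x=16: 16 → 1 → 91 → 36 → 75 → 35 → 81 → … (one orbit).
9 cycles of lengths [12, 12, 12, 12, 12, 12, 12, 12, 1].
97 − 9 = 88 transpositions; sign(π) = (−1)^88 = +1.
The Jacobi symbol (91|97) = +1 (Zolotarev) agrees.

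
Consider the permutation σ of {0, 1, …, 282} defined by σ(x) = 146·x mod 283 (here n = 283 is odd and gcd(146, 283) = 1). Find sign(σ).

Start at x=31: 31 → 281 → 274 → 101 → 30 → 135 → 183 → … (one orbit).
The orbit structure of x ↦ 146x mod 283: 2 orbits of sizes [282, 1].
283 − 2 = 281 transpositions; sign(π) = (−1)^281 = -1.
(146|283)_J = -1 (Zolotarev's lemma cross-check).

-1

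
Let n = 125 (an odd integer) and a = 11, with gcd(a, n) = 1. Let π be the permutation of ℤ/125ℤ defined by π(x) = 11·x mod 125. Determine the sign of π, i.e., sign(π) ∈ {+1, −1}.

+1

Trace 66: π^k(66) = [66, 101, 111, 96, 56, 116, 26] for k=0..6.
Cycle type of π: 25×4 + 5×4 + 1×5; total 13 cycles.
sign(π) = (−1)^{n − #cycles} = (−1)^{125−13} = (−1)^112 = +1.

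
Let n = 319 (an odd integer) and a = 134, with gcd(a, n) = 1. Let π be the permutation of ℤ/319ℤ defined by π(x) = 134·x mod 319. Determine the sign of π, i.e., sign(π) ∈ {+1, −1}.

Trace 263: π^k(263) = [263, 152, 271, 267, 50, 1, 134] for k=0..6.
The orbit structure of x ↦ 134x mod 319: 5 orbits of sizes [140, 140, 28, 10, 1].
n − c = 319 − 5 = 314; sign = (−1)^314 = +1.

+1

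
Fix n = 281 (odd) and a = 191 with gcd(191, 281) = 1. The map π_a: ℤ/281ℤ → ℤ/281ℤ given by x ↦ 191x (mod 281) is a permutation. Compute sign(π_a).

Trace 280: π^k(280) = [280, 90, 49, 86, 128, 1, 191] for k=0..6.
π_191 has 29 disjoint cycles with lengths [10, 10, 10, 10, 10, 10, 10, 10, 10, 10, 10, 10, 10, 10, 10, 10, 10, 10, 10, 10, 10, 10, 10, 10, 10, 10, 10, 10, 1] on {0,…,280}.
With 29 cycles on 281 points, sign = (−1)^{281−29} = +1.
The Jacobi symbol (191|281) = +1 (Zolotarev) agrees.

+1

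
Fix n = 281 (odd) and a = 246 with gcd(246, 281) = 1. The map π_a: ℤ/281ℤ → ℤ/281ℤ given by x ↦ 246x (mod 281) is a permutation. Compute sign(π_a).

+1

Orbit of 59 under x↦246x: [59, 183, 58, 218, 238, 100, 153]… (length divides ord_281(246)).
Decompose π into cycles: lengths [70, 70, 70, 70, 1] (5 cycles, including the fixed point 0).
n − c = 281 − 5 = 276; sign = (−1)^276 = +1.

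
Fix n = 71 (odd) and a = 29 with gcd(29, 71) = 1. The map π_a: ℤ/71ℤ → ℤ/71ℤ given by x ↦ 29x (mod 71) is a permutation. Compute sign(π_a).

+1

Orbit of 16 under x↦29x: [16, 38, 37, 8, 19, 54, 4]… (length divides ord_71(29)).
Cycle lengths of π_29 on ℤ/71ℤ: [35, 35, 1]; 3 cycles in total.
sign(π) = (−1)^{n − #cycles} = (−1)^{71−3} = (−1)^68 = +1.
Zolotarev: (29|71) = +1, matching the cycle-count sign.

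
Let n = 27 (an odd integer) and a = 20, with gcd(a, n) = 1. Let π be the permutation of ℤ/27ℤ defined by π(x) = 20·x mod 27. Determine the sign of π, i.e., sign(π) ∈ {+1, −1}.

Trace 5: π^k(5) = [5, 19, 2, 13, 17, 16, 23] for k=0..6.
Decompose π into cycles: lengths [18, 6, 2, 1] (4 cycles, including the fixed point 0).
n − c = 27 − 4 = 23; sign = (−1)^23 = -1.

-1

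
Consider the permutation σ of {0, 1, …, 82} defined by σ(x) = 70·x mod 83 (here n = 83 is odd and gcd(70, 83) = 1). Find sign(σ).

Start at x=51: 51 → 1 → 70 → 3 → 44 → 9 → 49 → … (one orbit).
Cycle lengths of π_70 on ℤ/83ℤ: [41, 41, 1]; 3 cycles in total.
n − c = 83 − 3 = 80; sign = (−1)^80 = +1.
The Jacobi symbol (70|83) = +1 (Zolotarev) agrees.

+1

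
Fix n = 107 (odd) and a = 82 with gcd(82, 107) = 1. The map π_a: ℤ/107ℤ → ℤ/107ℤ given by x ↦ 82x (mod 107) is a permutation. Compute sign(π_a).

Trace 26: π^k(26) = [26, 99, 93, 29, 24, 42, 20] for k=0..6.
π_82 has 2 disjoint cycles with lengths [106, 1] on {0,…,106}.
sign(π) = (−1)^{n − #cycles} = (−1)^{107−2} = (−1)^105 = -1.

-1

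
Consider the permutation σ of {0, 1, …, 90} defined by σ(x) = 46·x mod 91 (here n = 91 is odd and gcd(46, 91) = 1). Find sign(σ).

-1

Trace 46: π^k(46) = [46, 23, 57, 74, 37, 64, 32] for k=0..6.
Cycle type of π: 12×7 + 3×2 + 1; total 10 cycles.
10 cycles on 91: each ℓ→(−1)^(ℓ−1), product (−1)^81 = -1.
Zolotarev: (46|91) = -1, matching the cycle-count sign.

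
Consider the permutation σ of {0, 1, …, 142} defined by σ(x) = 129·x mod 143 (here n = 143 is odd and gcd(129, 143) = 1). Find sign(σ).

Orbit of 1 under x↦129x: [1, 129, 53, 116, 92, 142, 14]… (length divides ord_143(129)).
20 cycles of lengths [10, 10, 10, 10, 10, 10, 10, 10, 10, 10, 10, 10, 10, 2, 2, 2, 2, 2, 2, 1].
n − c = 143 − 20 = 123; sign = (−1)^123 = -1.

-1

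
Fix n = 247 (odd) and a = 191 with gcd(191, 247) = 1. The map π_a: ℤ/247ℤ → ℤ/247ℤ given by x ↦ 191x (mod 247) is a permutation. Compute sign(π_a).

+1

Orbit of 172 under x↦191x: [172, 1, 191]… (length divides ord_247(191)).
Cycle lengths of π_191 on ℤ/247ℤ: [3, 3, 3, 3, 3, 3, 3, 3, 3, 3, 3, 3, 3, 3, 3, 3, 3, 3, 3, 3, 3, 3, 3, 3, 3, 3, 3, 3, 3, 3, 3, 3, 3, 3, 3, 3, 3, 3, 3, 3, 3, 3, 3, 3, 3, 3, 3, 3, 3, 3, 3, 3, 3, 3, 3, 3, 3, 3, 3, 3, 3, 3, 3, 3, 3, 3, 3, 3, 3, 3, 3, 3, 3, 3, 3, 3, 1, 1, 1, 1, 1, 1, 1, 1, 1, 1, 1, 1, 1, 1, 1, 1, 1, 1, 1]; 95 cycles in total.
95 cycles on 247: each ℓ→(−1)^(ℓ−1), product (−1)^152 = +1.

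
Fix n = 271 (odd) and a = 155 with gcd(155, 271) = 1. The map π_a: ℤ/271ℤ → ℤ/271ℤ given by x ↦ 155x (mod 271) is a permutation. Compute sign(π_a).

Trace 20: π^k(20) = [20, 119, 17, 196, 28, 4, 78] for k=0..6.
Cycle type of π: 135×2 + 1; total 3 cycles.
n − c = 271 − 3 = 268; sign = (−1)^268 = +1.

+1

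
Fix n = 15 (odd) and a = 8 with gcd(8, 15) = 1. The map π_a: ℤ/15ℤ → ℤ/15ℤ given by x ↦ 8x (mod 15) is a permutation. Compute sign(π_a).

+1

Orbit of 1 under x↦8x: [1, 8, 4, 2]… (length divides ord_15(8)).
Cycle lengths of π_8 on ℤ/15ℤ: [4, 4, 4, 2, 1]; 5 cycles in total.
Σ(ℓ_i−1) = 15−5 = 10; sign = (−1)^10 = +1.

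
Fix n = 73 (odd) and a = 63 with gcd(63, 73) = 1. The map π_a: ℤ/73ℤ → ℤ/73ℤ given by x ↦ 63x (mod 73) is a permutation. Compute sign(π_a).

-1

Start at x=63: 63 → 27 → 22 → 72 → 10 → 46 → 51 → … (one orbit).
π_63 has 10 disjoint cycles with lengths [8, 8, 8, 8, 8, 8, 8, 8, 8, 1] on {0,…,72}.
n − c = 73 − 10 = 63; sign = (−1)^63 = -1.
Check: (63/73) = -1 by Zolotarev.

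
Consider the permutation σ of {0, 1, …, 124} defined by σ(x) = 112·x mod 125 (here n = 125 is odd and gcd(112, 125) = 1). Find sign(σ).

-1

Start at x=98: 98 → 101 → 62 → 69 → 103 → 36 → 32 → … (one orbit).
Decompose π into cycles: lengths [100, 20, 4, 1] (4 cycles, including the fixed point 0).
125 − 4 = 121 transpositions; sign(π) = (−1)^121 = -1.
The Jacobi symbol (112|125) = -1 (Zolotarev) agrees.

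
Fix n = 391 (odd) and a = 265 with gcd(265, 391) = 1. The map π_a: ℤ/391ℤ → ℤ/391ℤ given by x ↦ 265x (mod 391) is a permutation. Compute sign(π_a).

Orbit of 220 under x↦265x: [220, 41, 308, 292, 353, 96, 25]… (length divides ord_391(265)).
π_265 has 6 disjoint cycles with lengths [176, 176, 16, 11, 11, 1] on {0,…,390}.
6 cycles on 391: each ℓ→(−1)^(ℓ−1), product (−1)^385 = -1.
(265|391)_J = -1 (Zolotarev's lemma cross-check).

-1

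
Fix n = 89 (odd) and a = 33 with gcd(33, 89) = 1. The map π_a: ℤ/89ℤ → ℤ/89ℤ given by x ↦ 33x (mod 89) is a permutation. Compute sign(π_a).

Start at x=13: 13 → 73 → 6 → 20 → 37 → 64 → 65 → … (one orbit).
Decompose π into cycles: lengths [88, 1] (2 cycles, including the fixed point 0).
2 cycles on 89: each ℓ→(−1)^(ℓ−1), product (−1)^87 = -1.
Zolotarev: (33|89) = -1, matching the cycle-count sign.

-1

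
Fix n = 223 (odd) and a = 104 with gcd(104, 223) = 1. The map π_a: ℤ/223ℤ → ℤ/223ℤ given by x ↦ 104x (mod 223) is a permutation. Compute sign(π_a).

-1

Orbit of 66 under x↦104x: [66, 174, 33, 87, 128, 155, 64]… (length divides ord_223(104)).
Cycle lengths of π_104 on ℤ/223ℤ: [74, 74, 74, 1]; 4 cycles in total.
Σ(ℓ_i−1) = 223−4 = 219; sign = (−1)^219 = -1.
Check: (104/223) = -1 by Zolotarev.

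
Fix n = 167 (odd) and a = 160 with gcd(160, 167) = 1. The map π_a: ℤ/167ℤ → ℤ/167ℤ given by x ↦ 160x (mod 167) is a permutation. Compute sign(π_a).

Start at x=95: 95 → 3 → 146 → 147 → 140 → 22 → 13 → … (one orbit).
Cycle lengths of π_160 on ℤ/167ℤ: [166, 1]; 2 cycles in total.
sign(π) = (−1)^{n − #cycles} = (−1)^{167−2} = (−1)^165 = -1.

-1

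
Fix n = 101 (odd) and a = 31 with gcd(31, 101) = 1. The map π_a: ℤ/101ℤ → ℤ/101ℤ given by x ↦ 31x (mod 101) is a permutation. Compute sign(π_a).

Trace 71: π^k(71) = [71, 80, 56, 19, 84, 79, 25] for k=0..6.
Cycle lengths of π_31 on ℤ/101ℤ: [25, 25, 25, 25, 1]; 5 cycles in total.
101 − 5 = 96 transpositions; sign(π) = (−1)^96 = +1.

+1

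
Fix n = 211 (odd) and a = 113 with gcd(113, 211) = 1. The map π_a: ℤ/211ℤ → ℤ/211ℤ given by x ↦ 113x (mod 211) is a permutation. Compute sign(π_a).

+1

Start at x=65: 65 → 171 → 122 → 71 → 5 → 143 → 123 → … (one orbit).
The orbit structure of x ↦ 113x mod 211: 7 orbits of sizes [35, 35, 35, 35, 35, 35, 1].
With 7 cycles on 211 points, sign = (−1)^{211−7} = +1.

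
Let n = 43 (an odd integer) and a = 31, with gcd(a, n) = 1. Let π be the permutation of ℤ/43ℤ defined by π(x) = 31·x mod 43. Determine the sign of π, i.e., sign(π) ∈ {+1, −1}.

Orbit of 16 under x↦31x: [16, 23, 25, 1, 31, 15, 35]… (length divides ord_43(31)).
Decompose π into cycles: lengths [21, 21, 1] (3 cycles, including the fixed point 0).
With 3 cycles on 43 points, sign = (−1)^{43−3} = +1.
(31|43)_J = +1 (Zolotarev's lemma cross-check).

+1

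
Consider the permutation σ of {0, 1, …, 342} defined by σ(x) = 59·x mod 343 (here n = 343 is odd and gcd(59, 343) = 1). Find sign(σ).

Start at x=60: 60 → 110 → 316 → 122 → 338 → 48 → 88 → … (one orbit).
Cycle lengths of π_59 on ℤ/343ℤ: [294, 42, 6, 1]; 4 cycles in total.
4 cycles on 343: each ℓ→(−1)^(ℓ−1), product (−1)^339 = -1.
(59|343)_J = -1 (Zolotarev's lemma cross-check).

-1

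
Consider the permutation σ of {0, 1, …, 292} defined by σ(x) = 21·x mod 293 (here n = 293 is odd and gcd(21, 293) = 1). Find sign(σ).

+1

Start at x=262: 262 → 228 → 100 → 49 → 150 → 220 → 225 → … (one orbit).
π_21 has 3 disjoint cycles with lengths [146, 146, 1] on {0,…,292}.
Σ(ℓ_i−1) = 293−3 = 290; sign = (−1)^290 = +1.
Check: (21/293) = +1 by Zolotarev.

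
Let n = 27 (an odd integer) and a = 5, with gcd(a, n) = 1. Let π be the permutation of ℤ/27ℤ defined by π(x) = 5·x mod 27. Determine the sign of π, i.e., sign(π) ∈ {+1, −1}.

-1

Start at x=8: 8 → 13 → 11 → 1 → 5 → 25 → 17 → … (one orbit).
Cycle lengths of π_5 on ℤ/27ℤ: [18, 6, 2, 1]; 4 cycles in total.
27 − 4 = 23 transpositions; sign(π) = (−1)^23 = -1.
Via Zolotarev, sign(π_{5}) = (5|27) = -1.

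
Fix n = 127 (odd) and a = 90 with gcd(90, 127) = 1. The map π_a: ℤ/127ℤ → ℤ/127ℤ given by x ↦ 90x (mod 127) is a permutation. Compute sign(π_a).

-1

Orbit of 28 under x↦90x: [28, 107, 105, 52, 108, 68, 24]… (length divides ord_127(90)).
Cycle lengths of π_90 on ℤ/127ℤ: [18, 18, 18, 18, 18, 18, 18, 1]; 8 cycles in total.
n − c = 127 − 8 = 119; sign = (−1)^119 = -1.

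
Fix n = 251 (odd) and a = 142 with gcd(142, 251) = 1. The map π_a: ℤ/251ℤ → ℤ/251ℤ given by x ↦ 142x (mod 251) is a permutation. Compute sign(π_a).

+1

Trace 100: π^k(100) = [100, 144, 117, 48, 39, 16, 13] for k=0..6.
π_142 has 3 disjoint cycles with lengths [125, 125, 1] on {0,…,250}.
Σ(ℓ_i−1) = 251−3 = 248; sign = (−1)^248 = +1.
Check: (142/251) = +1 by Zolotarev.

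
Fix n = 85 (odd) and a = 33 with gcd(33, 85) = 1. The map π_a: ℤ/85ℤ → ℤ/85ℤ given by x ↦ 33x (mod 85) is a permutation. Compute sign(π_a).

-1

Orbit of 67 under x↦33x: [67, 1, 33, 69]… (length divides ord_85(33)).
Cycle type of π: 4×17 + 2×8 + 1; total 26 cycles.
85 − 26 = 59 transpositions; sign(π) = (−1)^59 = -1.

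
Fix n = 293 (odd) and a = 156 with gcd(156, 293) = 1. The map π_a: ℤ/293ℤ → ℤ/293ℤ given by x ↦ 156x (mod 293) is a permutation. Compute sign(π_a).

+1

Trace 153: π^k(153) = [153, 135, 257, 244, 267, 46, 144] for k=0..6.
The orbit structure of x ↦ 156x mod 293: 3 orbits of sizes [146, 146, 1].
n − c = 293 − 3 = 290; sign = (−1)^290 = +1.
Check: (156/293) = +1 by Zolotarev.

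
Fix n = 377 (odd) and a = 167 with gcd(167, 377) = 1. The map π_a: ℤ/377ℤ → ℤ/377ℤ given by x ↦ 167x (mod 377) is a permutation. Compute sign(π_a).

Start at x=154: 154 → 82 → 122 → 16 → 33 → 233 → 80 → … (one orbit).
8 cycles of lengths [84, 84, 84, 84, 14, 14, 12, 1].
Σ(ℓ_i−1) = 377−8 = 369; sign = (−1)^369 = -1.

-1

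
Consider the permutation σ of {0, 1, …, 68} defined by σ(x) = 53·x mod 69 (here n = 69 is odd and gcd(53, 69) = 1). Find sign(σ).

Orbit of 44 under x↦53x: [44, 55, 17, 4, 5, 58, 38]… (length divides ord_69(53)).
5 cycles of lengths [22, 22, 22, 2, 1].
69 − 5 = 64 transpositions; sign(π) = (−1)^64 = +1.

+1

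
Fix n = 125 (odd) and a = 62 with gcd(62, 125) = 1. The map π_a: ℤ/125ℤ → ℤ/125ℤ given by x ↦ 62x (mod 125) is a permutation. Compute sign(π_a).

-1

Trace 123: π^k(123) = [123, 1, 62, 94, 78, 86, 82] for k=0..6.
4 cycles of lengths [100, 20, 4, 1].
With 4 cycles on 125 points, sign = (−1)^{125−4} = -1.
(62|125)_J = -1 (Zolotarev's lemma cross-check).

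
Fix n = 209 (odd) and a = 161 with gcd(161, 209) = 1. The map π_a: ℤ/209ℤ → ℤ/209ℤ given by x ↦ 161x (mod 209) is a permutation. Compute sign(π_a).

Orbit of 172 under x↦161x: [172, 104, 24, 102, 120, 92, 182]… (length divides ord_209(161)).
π_161 has 6 disjoint cycles with lengths [90, 90, 10, 9, 9, 1] on {0,…,208}.
sign(π) = (−1)^{n − #cycles} = (−1)^{209−6} = (−1)^203 = -1.

-1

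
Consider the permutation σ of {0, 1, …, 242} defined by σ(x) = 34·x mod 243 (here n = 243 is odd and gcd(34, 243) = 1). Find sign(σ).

+1

Start at x=10: 10 → 97 → 139 → 109 → 61 → 130 → 46 → … (one orbit).
π_34 has 11 disjoint cycles with lengths [81, 81, 27, 27, 9, 9, 3, 3, 1, 1, 1] on {0,…,242}.
n − c = 243 − 11 = 232; sign = (−1)^232 = +1.
Via Zolotarev, sign(π_{34}) = (34|243) = +1.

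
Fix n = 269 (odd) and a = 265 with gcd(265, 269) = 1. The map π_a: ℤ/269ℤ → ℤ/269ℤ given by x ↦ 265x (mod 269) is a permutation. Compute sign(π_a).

+1

Orbit of 5 under x↦265x: [5, 249, 80, 218, 204, 260, 36]… (length divides ord_269(265)).
π_265 has 5 disjoint cycles with lengths [67, 67, 67, 67, 1] on {0,…,268}.
Σ(ℓ_i−1) = 269−5 = 264; sign = (−1)^264 = +1.
(265|269)_J = +1 (Zolotarev's lemma cross-check).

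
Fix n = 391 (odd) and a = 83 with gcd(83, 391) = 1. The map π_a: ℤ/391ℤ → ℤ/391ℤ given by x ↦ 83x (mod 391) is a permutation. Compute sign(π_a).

Start at x=50: 50 → 240 → 370 → 212 → 1 → 83 → 242 → … (one orbit).
Cycle type of π: 88×4 + 22 + 8×2 + 1; total 8 cycles.
n − c = 391 − 8 = 383; sign = (−1)^383 = -1.

-1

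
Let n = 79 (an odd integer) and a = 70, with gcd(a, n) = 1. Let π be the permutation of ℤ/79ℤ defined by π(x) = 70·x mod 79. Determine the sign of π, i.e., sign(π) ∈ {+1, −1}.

Orbit of 12 under x↦70x: [12, 50, 24, 21, 48, 42, 17]… (length divides ord_79(70)).
Cycle type of π: 78 + 1; total 2 cycles.
79 − 2 = 77 transpositions; sign(π) = (−1)^77 = -1.

-1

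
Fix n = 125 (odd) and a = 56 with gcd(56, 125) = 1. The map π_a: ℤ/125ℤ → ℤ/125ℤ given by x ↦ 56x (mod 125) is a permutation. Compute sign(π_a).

Trace 106: π^k(106) = [106, 61, 41, 46, 76, 6, 86] for k=0..6.
The orbit structure of x ↦ 56x mod 125: 13 orbits of sizes [25, 25, 25, 25, 5, 5, 5, 5, 1, 1, 1, 1, 1].
Σ(ℓ_i−1) = 125−13 = 112; sign = (−1)^112 = +1.

+1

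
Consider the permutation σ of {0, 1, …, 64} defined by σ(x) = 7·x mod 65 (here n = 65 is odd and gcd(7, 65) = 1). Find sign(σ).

Start at x=28: 28 → 1 → 7 → 49 → 18 → 61 → 37 → … (one orbit).
Cycle type of π: 12×5 + 4 + 1; total 7 cycles.
With 7 cycles on 65 points, sign = (−1)^{65−7} = +1.
(7|65)_J = +1 (Zolotarev's lemma cross-check).

+1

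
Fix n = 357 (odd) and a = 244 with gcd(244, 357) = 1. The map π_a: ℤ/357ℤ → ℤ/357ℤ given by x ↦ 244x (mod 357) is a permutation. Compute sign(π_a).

Orbit of 43 under x↦244x: [43, 139, 1, 244, 274, 97, 106]… (length divides ord_357(244)).
33 cycles of lengths [16, 16, 16, 16, 16, 16, 16, 16, 16, 16, 16, 16, 16, 16, 16, 16, 16, 16, 16, 16, 16, 2, 2, 2, 2, 2, 2, 2, 2, 2, 1, 1, 1].
n − c = 357 − 33 = 324; sign = (−1)^324 = +1.

+1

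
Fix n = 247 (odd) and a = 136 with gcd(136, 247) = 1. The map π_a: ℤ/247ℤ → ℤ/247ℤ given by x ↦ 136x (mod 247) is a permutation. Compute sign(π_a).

Orbit of 77 under x↦136x: [77, 98, 237, 122, 43, 167, 235]… (length divides ord_247(136)).
Cycle lengths of π_136 on ℤ/247ℤ: [36, 36, 36, 36, 36, 36, 18, 12, 1]; 9 cycles in total.
n − c = 247 − 9 = 238; sign = (−1)^238 = +1.
(136|247)_J = +1 (Zolotarev's lemma cross-check).

+1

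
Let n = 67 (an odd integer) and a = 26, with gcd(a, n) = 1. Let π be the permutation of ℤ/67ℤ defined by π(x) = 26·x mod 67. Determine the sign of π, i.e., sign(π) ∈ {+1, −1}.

+1

Start at x=22: 22 → 36 → 65 → 15 → 55 → 23 → 62 → … (one orbit).
Cycle type of π: 33×2 + 1; total 3 cycles.
sign(π) = (−1)^{n − #cycles} = (−1)^{67−3} = (−1)^64 = +1.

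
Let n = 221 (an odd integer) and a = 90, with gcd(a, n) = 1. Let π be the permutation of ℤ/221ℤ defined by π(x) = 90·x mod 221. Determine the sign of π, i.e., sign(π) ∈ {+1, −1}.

Orbit of 196 under x↦90x: [196, 181, 157, 207, 66, 194, 1]… (length divides ord_221(90)).
Decompose π into cycles: lengths [16, 16, 16, 16, 16, 16, 16, 16, 16, 16, 16, 16, 16, 2, 2, 2, 2, 2, 2, 1] (20 cycles, including the fixed point 0).
221 − 20 = 201 transpositions; sign(π) = (−1)^201 = -1.

-1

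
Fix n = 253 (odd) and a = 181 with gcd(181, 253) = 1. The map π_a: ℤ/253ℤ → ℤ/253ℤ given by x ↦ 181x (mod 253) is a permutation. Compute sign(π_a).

Orbit of 163 under x↦181x: [163, 155, 225, 245, 70, 20, 78]… (length divides ord_253(181)).
6 cycles of lengths [110, 110, 22, 5, 5, 1].
6 cycles on 253: each ℓ→(−1)^(ℓ−1), product (−1)^247 = -1.

-1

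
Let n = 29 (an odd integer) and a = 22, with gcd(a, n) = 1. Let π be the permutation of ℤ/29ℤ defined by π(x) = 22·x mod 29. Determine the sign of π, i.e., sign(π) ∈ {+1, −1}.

Start at x=20: 20 → 5 → 23 → 13 → 25 → 28 → 7 → … (one orbit).
3 cycles of lengths [14, 14, 1].
29 − 3 = 26 transpositions; sign(π) = (−1)^26 = +1.
Check: (22/29) = +1 by Zolotarev.

+1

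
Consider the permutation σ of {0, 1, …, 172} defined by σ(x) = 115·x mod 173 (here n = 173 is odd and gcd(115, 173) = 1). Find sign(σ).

-1

Start at x=121: 121 → 75 → 148 → 66 → 151 → 65 → 36 → … (one orbit).
2 cycles of lengths [172, 1].
n − c = 173 − 2 = 171; sign = (−1)^171 = -1.
(115|173)_J = -1 (Zolotarev's lemma cross-check).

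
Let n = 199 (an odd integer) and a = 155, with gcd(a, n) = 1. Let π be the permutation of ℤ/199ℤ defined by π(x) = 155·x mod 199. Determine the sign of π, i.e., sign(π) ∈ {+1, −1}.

Start at x=94: 94 → 43 → 98 → 66 → 81 → 18 → 4 → … (one orbit).
π_155 has 3 disjoint cycles with lengths [99, 99, 1] on {0,…,198}.
sign(π) = (−1)^{n − #cycles} = (−1)^{199−3} = (−1)^196 = +1.
Check: (155/199) = +1 by Zolotarev.

+1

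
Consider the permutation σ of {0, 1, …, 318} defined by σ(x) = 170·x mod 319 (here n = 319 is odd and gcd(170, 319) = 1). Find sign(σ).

+1

Start at x=16: 16 → 168 → 169 → 20 → 210 → 291 → 25 → … (one orbit).
π_170 has 15 disjoint cycles with lengths [35, 35, 35, 35, 35, 35, 35, 35, 7, 7, 7, 7, 5, 5, 1] on {0,…,318}.
319 − 15 = 304 transpositions; sign(π) = (−1)^304 = +1.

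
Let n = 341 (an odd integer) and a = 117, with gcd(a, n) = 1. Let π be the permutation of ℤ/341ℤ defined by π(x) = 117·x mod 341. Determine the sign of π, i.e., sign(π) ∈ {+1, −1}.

Start at x=145: 145 → 256 → 285 → 268 → 325 → 174 → 239 → … (one orbit).
Cycle lengths of π_117 on ℤ/341ℤ: [30, 30, 30, 30, 30, 30, 30, 30, 30, 30, 30, 10, 1]; 13 cycles in total.
13 cycles on 341: each ℓ→(−1)^(ℓ−1), product (−1)^328 = +1.
Check: (117/341) = +1 by Zolotarev.

+1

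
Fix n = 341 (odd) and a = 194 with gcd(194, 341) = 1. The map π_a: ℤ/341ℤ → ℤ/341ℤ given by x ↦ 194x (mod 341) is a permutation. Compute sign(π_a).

Trace 70: π^k(70) = [70, 281, 295, 283, 1, 194, 126] for k=0..6.
Cycle lengths of π_194 on ℤ/341ℤ: [10, 10, 10, 10, 10, 10, 10, 10, 10, 10, 10, 10, 10, 10, 10, 10, 10, 10, 10, 10, 10, 10, 10, 10, 10, 10, 10, 10, 10, 10, 10, 5, 5, 5, 5, 5, 5, 1]; 38 cycles in total.
n − c = 341 − 38 = 303; sign = (−1)^303 = -1.
Check: (194/341) = -1 by Zolotarev.

-1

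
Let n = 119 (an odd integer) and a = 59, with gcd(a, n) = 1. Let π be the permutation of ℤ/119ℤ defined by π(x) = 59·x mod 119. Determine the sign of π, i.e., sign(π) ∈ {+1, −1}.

Start at x=1: 1 → 59 → 30 → 104 → 67 → 26 → 106 → … (one orbit).
8 cycles of lengths [24, 24, 24, 24, 8, 8, 6, 1].
n − c = 119 − 8 = 111; sign = (−1)^111 = -1.
(59|119)_J = -1 (Zolotarev's lemma cross-check).

-1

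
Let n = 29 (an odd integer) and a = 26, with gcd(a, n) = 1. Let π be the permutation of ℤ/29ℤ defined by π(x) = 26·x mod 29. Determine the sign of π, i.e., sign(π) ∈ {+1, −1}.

-1

Orbit of 18 under x↦26x: [18, 4, 17, 7, 8, 5, 14]… (length divides ord_29(26)).
Cycle type of π: 28 + 1; total 2 cycles.
With 2 cycles on 29 points, sign = (−1)^{29−2} = -1.
Check: (26/29) = -1 by Zolotarev.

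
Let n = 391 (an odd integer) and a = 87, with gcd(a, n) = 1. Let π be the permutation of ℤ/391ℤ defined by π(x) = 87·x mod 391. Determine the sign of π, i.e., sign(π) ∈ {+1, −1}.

Trace 200: π^k(200) = [200, 196, 239, 70, 225, 25, 220] for k=0..6.
9 cycles of lengths [88, 88, 88, 88, 11, 11, 8, 8, 1].
Σ(ℓ_i−1) = 391−9 = 382; sign = (−1)^382 = +1.
The Jacobi symbol (87|391) = +1 (Zolotarev) agrees.

+1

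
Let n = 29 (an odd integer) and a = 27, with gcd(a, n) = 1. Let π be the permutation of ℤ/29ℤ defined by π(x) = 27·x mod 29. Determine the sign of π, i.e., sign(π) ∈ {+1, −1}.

Trace 8: π^k(8) = [8, 13, 3, 23, 12, 5, 19] for k=0..6.
Decompose π into cycles: lengths [28, 1] (2 cycles, including the fixed point 0).
Σ(ℓ_i−1) = 29−2 = 27; sign = (−1)^27 = -1.
Check: (27/29) = -1 by Zolotarev.

-1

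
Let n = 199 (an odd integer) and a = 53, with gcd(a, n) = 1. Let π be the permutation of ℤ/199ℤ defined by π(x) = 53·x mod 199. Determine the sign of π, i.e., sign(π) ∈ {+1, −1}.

+1

Trace 145: π^k(145) = [145, 123, 151, 43, 90, 193, 80] for k=0..6.
π_53 has 3 disjoint cycles with lengths [99, 99, 1] on {0,…,198}.
With 3 cycles on 199 points, sign = (−1)^{199−3} = +1.
The Jacobi symbol (53|199) = +1 (Zolotarev) agrees.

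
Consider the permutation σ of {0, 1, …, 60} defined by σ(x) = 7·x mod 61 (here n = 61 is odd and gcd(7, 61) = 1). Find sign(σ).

Orbit of 1 under x↦7x: [1, 7, 49, 38, 22, 32, 41]… (length divides ord_61(7)).
Cycle type of π: 60 + 1; total 2 cycles.
61 − 2 = 59 transpositions; sign(π) = (−1)^59 = -1.

-1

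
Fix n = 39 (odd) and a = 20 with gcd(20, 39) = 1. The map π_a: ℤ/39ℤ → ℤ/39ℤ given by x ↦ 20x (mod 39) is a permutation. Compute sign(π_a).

+1

Orbit of 22 under x↦20x: [22, 11, 25, 32, 16, 8, 4]… (length divides ord_39(20)).
The orbit structure of x ↦ 20x mod 39: 5 orbits of sizes [12, 12, 12, 2, 1].
n − c = 39 − 5 = 34; sign = (−1)^34 = +1.
Via Zolotarev, sign(π_{20}) = (20|39) = +1.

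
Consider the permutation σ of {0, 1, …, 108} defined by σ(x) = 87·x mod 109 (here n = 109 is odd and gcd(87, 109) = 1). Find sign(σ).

Trace 93: π^k(93) = [93, 25, 104, 1, 87, 48, 34] for k=0..6.
Cycle lengths of π_87 on ℤ/109ℤ: [54, 54, 1]; 3 cycles in total.
3 cycles on 109: each ℓ→(−1)^(ℓ−1), product (−1)^106 = +1.
Via Zolotarev, sign(π_{87}) = (87|109) = +1.

+1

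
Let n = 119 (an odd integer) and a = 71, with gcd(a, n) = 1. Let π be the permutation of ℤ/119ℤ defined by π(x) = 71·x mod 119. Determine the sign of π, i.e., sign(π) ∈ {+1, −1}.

Orbit of 22 under x↦71x: [22, 15, 113, 50, 99, 8, 92]… (length divides ord_119(71)).
14 cycles of lengths [16, 16, 16, 16, 16, 16, 16, 1, 1, 1, 1, 1, 1, 1].
Σ(ℓ_i−1) = 119−14 = 105; sign = (−1)^105 = -1.
The Jacobi symbol (71|119) = -1 (Zolotarev) agrees.

-1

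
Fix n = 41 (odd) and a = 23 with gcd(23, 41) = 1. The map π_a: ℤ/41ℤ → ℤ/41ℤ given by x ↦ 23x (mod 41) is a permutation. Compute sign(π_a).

Trace 40: π^k(40) = [40, 18, 4, 10, 25, 1, 23] for k=0..6.
π_23 has 5 disjoint cycles with lengths [10, 10, 10, 10, 1] on {0,…,40}.
n − c = 41 − 5 = 36; sign = (−1)^36 = +1.
Zolotarev: (23|41) = +1, matching the cycle-count sign.

+1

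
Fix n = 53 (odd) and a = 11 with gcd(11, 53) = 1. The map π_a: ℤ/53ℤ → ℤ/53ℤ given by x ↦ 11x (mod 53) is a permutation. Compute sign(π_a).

+1

Orbit of 42 under x↦11x: [42, 38, 47, 40, 16, 17, 28]… (length divides ord_53(11)).
π_11 has 3 disjoint cycles with lengths [26, 26, 1] on {0,…,52}.
With 3 cycles on 53 points, sign = (−1)^{53−3} = +1.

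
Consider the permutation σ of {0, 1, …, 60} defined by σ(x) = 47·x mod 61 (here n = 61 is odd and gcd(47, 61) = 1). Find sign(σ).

Orbit of 47 under x↦47x: [47, 13, 1]… (length divides ord_61(47)).
Cycle type of π: 3×20 + 1; total 21 cycles.
With 21 cycles on 61 points, sign = (−1)^{61−21} = +1.
The Jacobi symbol (47|61) = +1 (Zolotarev) agrees.

+1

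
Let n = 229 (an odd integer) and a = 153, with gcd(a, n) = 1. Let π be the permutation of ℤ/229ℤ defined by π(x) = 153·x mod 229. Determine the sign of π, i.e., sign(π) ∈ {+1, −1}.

Trace 144: π^k(144) = [144, 48, 16, 158, 129, 43, 167] for k=0..6.
The orbit structure of x ↦ 153x mod 229: 5 orbits of sizes [57, 57, 57, 57, 1].
n − c = 229 − 5 = 224; sign = (−1)^224 = +1.
(153|229)_J = +1 (Zolotarev's lemma cross-check).

+1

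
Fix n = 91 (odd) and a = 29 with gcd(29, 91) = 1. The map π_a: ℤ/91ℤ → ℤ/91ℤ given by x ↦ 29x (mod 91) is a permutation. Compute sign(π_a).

+1

Trace 1: π^k(1) = [1, 29, 22] for k=0..2.
π_29 has 35 disjoint cycles with lengths [3, 3, 3, 3, 3, 3, 3, 3, 3, 3, 3, 3, 3, 3, 3, 3, 3, 3, 3, 3, 3, 3, 3, 3, 3, 3, 3, 3, 1, 1, 1, 1, 1, 1, 1] on {0,…,90}.
91 − 35 = 56 transpositions; sign(π) = (−1)^56 = +1.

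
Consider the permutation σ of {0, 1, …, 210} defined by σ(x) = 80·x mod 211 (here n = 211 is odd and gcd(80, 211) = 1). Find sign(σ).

+1

Start at x=139: 139 → 148 → 24 → 21 → 203 → 204 → 73 → … (one orbit).
Cycle lengths of π_80 on ℤ/211ℤ: [105, 105, 1]; 3 cycles in total.
n − c = 211 − 3 = 208; sign = (−1)^208 = +1.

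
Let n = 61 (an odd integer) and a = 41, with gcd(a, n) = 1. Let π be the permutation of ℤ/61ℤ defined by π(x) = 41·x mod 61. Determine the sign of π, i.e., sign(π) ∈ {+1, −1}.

Start at x=20: 20 → 27 → 9 → 3 → 1 → 41 → 34 → … (one orbit).
7 cycles of lengths [10, 10, 10, 10, 10, 10, 1].
7 cycles on 61: each ℓ→(−1)^(ℓ−1), product (−1)^54 = +1.
Check: (41/61) = +1 by Zolotarev.

+1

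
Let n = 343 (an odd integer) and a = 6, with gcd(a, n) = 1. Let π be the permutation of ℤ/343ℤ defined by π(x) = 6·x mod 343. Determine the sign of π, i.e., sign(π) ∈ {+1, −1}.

Trace 195: π^k(195) = [195, 141, 160, 274, 272, 260, 188] for k=0..6.
Cycle lengths of π_6 on ℤ/343ℤ: [98, 98, 98, 14, 14, 14, 2, 2, 2, 1]; 10 cycles in total.
sign(π) = (−1)^{n − #cycles} = (−1)^{343−10} = (−1)^333 = -1.
The Jacobi symbol (6|343) = -1 (Zolotarev) agrees.

-1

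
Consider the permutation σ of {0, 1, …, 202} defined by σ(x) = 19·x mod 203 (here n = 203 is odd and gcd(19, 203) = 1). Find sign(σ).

+1

Start at x=120: 120 → 47 → 81 → 118 → 9 → 171 → 1 → … (one orbit).
5 cycles of lengths [84, 84, 28, 6, 1].
5 cycles on 203: each ℓ→(−1)^(ℓ−1), product (−1)^198 = +1.
The Jacobi symbol (19|203) = +1 (Zolotarev) agrees.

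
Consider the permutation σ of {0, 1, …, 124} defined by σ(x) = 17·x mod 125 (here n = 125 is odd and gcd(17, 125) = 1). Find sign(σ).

Orbit of 87 under x↦17x: [87, 104, 18, 56, 77, 59, 3]… (length divides ord_125(17)).
The orbit structure of x ↦ 17x mod 125: 4 orbits of sizes [100, 20, 4, 1].
Σ(ℓ_i−1) = 125−4 = 121; sign = (−1)^121 = -1.
The Jacobi symbol (17|125) = -1 (Zolotarev) agrees.

-1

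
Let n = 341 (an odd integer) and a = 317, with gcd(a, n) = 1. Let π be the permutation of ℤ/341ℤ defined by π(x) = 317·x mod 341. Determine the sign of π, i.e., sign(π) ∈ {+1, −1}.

Orbit of 267 under x↦317x: [267, 71, 1, 317, 235, 157, 324]… (length divides ord_341(317)).
The orbit structure of x ↦ 317x mod 341: 25 orbits of sizes [15, 15, 15, 15, 15, 15, 15, 15, 15, 15, 15, 15, 15, 15, 15, 15, 15, 15, 15, 15, 15, 15, 5, 5, 1].
25 cycles on 341: each ℓ→(−1)^(ℓ−1), product (−1)^316 = +1.
Zolotarev: (317|341) = +1, matching the cycle-count sign.

+1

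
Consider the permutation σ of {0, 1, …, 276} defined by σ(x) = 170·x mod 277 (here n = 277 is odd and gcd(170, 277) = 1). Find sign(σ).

Trace 143: π^k(143) = [143, 211, 137, 22, 139, 85, 46] for k=0..6.
Decompose π into cycles: lengths [276, 1] (2 cycles, including the fixed point 0).
277 − 2 = 275 transpositions; sign(π) = (−1)^275 = -1.
(170|277)_J = -1 (Zolotarev's lemma cross-check).

-1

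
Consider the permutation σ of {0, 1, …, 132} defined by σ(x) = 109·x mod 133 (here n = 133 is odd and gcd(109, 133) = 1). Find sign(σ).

Orbit of 74 under x↦109x: [74, 86, 64, 60, 23, 113, 81]… (length divides ord_133(109)).
10 cycles of lengths [18, 18, 18, 18, 18, 18, 18, 3, 3, 1].
133 − 10 = 123 transpositions; sign(π) = (−1)^123 = -1.
Via Zolotarev, sign(π_{109}) = (109|133) = -1.

-1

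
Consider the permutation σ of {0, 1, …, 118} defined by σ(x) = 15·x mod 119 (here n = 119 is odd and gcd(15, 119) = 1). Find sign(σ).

+1

Trace 43: π^k(43) = [43, 50, 36, 64, 8, 1, 15] for k=0..6.
Cycle type of π: 8×14 + 1×7; total 21 cycles.
With 21 cycles on 119 points, sign = (−1)^{119−21} = +1.
Via Zolotarev, sign(π_{15}) = (15|119) = +1.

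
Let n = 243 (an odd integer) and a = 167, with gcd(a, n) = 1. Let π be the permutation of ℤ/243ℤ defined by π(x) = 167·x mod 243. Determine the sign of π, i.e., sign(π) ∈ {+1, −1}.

-1

Trace 169: π^k(169) = [169, 35, 13, 227, 1, 167, 187] for k=0..6.
π_167 has 6 disjoint cycles with lengths [162, 54, 18, 6, 2, 1] on {0,…,242}.
6 cycles on 243: each ℓ→(−1)^(ℓ−1), product (−1)^237 = -1.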